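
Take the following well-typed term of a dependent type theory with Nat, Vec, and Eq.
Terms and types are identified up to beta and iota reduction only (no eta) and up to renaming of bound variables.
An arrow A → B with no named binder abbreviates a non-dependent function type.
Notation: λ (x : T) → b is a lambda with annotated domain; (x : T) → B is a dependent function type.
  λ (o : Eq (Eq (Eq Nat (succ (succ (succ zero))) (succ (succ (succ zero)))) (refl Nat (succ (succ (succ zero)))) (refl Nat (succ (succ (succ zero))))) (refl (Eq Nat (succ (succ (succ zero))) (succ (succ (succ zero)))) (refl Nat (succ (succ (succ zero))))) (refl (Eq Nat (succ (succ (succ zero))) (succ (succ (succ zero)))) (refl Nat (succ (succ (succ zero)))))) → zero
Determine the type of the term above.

type:
  Eq (Eq (Eq Nat (succ (succ (succ zero))) (succ (succ (succ zero)))) (refl Nat (succ (succ (succ zero)))) (refl Nat (succ (succ (succ zero))))) (refl (Eq Nat (succ (succ (succ zero))) (succ (succ (succ zero)))) (refl Nat (succ (succ (succ zero))))) (refl (Eq Nat (succ (succ (succ zero))) (succ (succ (succ zero)))) (refl Nat (succ (succ (succ zero))))) → Nat


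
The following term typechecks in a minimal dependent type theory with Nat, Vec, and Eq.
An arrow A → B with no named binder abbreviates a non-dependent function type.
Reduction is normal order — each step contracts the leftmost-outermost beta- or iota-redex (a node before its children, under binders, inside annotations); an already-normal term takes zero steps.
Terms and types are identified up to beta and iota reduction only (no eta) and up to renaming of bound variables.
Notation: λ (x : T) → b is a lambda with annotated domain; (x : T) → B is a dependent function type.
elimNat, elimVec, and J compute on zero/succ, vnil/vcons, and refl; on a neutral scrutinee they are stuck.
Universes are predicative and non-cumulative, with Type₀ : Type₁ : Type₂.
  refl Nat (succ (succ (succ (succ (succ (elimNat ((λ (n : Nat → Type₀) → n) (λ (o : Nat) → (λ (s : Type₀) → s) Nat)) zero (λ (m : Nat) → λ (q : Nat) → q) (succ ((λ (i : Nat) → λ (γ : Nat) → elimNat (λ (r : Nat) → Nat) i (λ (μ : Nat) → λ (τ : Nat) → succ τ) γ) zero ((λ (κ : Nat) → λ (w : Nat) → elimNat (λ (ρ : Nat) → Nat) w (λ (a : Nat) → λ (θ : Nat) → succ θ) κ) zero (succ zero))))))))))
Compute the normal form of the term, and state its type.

reduced normal form:
  refl Nat (succ (succ (succ (succ (succ zero)))))
the term's type:
  Eq Nat (succ (succ (succ (succ (succ zero))))) (succ (succ (succ (succ (succ zero)))))
observation: the term reaches its normal form after 18 normal-order steps.


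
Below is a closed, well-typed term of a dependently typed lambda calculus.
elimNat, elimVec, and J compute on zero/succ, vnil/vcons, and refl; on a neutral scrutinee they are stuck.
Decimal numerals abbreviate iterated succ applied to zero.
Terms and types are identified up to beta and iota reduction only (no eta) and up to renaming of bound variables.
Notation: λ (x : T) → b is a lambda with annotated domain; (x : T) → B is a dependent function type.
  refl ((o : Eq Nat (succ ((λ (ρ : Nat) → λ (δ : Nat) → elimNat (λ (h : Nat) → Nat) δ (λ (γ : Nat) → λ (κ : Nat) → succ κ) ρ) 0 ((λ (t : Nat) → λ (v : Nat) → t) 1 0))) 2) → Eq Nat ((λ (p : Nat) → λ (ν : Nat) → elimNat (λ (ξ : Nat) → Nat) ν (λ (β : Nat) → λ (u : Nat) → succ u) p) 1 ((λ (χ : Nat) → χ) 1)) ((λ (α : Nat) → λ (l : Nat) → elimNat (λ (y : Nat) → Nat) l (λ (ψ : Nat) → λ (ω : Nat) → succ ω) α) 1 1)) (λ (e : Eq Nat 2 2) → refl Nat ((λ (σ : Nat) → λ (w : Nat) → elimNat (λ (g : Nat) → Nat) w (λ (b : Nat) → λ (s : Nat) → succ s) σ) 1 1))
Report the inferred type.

the term's type:
  Eq ((o : Eq Nat 2 2) → Eq Nat 2 2) (λ (ρ : Eq Nat 2 2) → refl Nat 2) (λ (δ : Eq Nat 2 2) → refl Nat 2)


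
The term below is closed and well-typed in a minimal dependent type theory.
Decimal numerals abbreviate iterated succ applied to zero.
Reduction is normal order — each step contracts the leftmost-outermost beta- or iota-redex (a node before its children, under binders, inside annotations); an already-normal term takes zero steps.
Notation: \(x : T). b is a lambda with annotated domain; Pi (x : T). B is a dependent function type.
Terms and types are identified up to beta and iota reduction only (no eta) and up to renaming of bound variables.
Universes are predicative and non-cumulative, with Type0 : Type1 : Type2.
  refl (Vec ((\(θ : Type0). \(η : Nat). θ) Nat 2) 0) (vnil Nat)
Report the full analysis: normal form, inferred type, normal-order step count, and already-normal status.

normal form:
  refl (Vec Nat 0) (vnil Nat)
the term's type:
  Eq (Vec Nat 0) (vnil Nat) (vnil Nat)
normal-order step count: 2
term was already normal: no
first contracted redex: a beta-redex


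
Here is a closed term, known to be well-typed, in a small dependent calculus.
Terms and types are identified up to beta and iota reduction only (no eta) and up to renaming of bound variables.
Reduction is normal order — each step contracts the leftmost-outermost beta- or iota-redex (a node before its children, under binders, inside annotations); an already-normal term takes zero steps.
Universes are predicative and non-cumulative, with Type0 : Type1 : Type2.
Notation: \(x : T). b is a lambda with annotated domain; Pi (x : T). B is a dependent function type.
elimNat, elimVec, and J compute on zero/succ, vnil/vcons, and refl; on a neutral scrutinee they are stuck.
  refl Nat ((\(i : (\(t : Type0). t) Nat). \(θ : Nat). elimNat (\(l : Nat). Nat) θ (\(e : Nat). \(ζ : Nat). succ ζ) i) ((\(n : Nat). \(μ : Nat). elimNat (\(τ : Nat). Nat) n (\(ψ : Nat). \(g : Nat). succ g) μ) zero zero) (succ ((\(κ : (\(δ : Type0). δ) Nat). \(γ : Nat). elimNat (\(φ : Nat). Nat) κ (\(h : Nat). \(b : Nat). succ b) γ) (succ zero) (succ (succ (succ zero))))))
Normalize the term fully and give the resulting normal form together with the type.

normal form:
  refl Nat (succ (succ (succ (succ (succ zero)))))
type:
  Eq Nat (succ (succ (succ (succ (succ zero))))) (succ (succ (succ (succ (succ zero)))))
observation: 18 normal-order steps normalize the term, beginning with a beta-redex.


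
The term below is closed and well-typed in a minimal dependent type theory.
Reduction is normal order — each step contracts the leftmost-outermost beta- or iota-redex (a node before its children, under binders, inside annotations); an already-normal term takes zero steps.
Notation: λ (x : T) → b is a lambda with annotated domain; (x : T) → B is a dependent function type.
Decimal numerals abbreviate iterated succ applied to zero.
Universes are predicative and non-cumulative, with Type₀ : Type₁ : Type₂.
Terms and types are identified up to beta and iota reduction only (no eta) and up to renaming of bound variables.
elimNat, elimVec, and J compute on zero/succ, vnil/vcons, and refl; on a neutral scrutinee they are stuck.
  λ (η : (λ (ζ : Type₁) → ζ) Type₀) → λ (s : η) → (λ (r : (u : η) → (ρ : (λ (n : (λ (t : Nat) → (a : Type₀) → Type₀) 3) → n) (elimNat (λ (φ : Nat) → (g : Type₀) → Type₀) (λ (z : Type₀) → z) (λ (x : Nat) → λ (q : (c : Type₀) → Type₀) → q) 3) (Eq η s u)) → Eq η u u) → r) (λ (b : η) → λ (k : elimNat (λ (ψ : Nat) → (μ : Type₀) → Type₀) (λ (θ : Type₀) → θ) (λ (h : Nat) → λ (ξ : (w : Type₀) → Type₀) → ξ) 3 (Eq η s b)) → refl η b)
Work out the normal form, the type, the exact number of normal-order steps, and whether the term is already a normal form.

reduced normal form:
  λ (η : Type₀) → λ (ζ : η) → λ (s : η) → λ (r : Eq η ζ s) → refl η s
the term's type:
  (η : Type₀) → (ζ : η) → (s : η) → (r : Eq η ζ s) → Eq η s s
reduction steps (normal order): 13
already normal: no
first redex: a beta-redex


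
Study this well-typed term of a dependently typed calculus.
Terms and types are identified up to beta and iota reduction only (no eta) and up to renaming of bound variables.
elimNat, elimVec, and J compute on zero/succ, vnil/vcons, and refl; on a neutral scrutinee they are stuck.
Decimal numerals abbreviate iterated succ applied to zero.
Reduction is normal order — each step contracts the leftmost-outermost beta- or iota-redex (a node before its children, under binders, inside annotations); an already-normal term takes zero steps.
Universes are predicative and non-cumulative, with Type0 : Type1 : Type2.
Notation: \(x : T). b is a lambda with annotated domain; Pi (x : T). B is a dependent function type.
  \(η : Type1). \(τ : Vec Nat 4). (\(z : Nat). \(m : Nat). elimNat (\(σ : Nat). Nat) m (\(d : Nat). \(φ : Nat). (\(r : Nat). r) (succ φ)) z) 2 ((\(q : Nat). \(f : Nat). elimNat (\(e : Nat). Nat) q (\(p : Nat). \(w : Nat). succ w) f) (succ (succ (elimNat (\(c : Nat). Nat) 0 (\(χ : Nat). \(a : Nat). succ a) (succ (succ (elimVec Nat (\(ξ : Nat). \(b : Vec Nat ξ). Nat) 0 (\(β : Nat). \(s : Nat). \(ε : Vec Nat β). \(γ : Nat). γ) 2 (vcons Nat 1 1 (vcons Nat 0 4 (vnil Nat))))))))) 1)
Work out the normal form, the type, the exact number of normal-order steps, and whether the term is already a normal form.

normal form:
  \(η : Type1). \(τ : Vec Nat 4). 7
inferred type:
  Pi (η : Type1). Pi (τ : Vec Nat 4). Nat
reduction steps (normal order): 35
term was already normal: no
first redex: a beta-redex


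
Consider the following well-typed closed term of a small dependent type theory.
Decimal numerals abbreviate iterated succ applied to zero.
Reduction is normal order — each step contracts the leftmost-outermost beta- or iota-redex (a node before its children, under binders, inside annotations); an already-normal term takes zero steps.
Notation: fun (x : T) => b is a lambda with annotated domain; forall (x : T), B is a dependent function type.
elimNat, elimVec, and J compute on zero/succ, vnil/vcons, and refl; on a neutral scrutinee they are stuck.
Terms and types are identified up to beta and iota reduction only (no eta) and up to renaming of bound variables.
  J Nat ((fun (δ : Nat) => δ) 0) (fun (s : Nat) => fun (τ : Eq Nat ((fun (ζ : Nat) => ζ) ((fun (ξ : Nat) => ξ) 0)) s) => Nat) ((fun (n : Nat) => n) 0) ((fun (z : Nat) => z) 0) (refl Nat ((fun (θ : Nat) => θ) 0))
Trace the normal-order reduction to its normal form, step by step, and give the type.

reduction (normal order):
  J Nat ((fun (δ : Nat) => δ) 0) (fun (s : Nat) => fun (τ : Eq Nat ((fun (ζ : Nat) => ζ) ((fun (ξ : Nat) => ξ) 0)) s) => Nat) ((fun (n : Nat) => n) 0) ((fun (z : Nat) => z) 0) (refl Nat ((fun (θ : Nat) => θ) 0))
  ~> (fun (δ : Nat) => δ) 0
  ~> 0
inferred type:
  Nat


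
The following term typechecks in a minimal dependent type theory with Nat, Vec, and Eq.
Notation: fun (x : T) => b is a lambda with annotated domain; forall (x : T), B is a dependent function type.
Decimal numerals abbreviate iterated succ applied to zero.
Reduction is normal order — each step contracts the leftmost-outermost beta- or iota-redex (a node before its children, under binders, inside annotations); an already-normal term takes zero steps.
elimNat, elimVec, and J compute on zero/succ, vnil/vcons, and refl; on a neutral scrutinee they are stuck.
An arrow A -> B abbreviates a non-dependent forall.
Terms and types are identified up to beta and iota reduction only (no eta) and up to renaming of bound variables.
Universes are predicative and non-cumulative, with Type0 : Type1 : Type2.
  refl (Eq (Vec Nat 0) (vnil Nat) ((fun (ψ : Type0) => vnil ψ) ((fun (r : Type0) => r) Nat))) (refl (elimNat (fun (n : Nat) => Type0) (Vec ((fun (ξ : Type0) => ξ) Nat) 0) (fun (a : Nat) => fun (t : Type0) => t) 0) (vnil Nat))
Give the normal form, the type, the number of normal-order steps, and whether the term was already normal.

resulting normal form:
  refl (Eq (Vec Nat 0) (vnil Nat) (vnil Nat)) (refl (Vec Nat 0) (vnil Nat))
inferred type:
  Eq (Eq (Vec Nat 0) (vnil Nat) (vnil Nat)) (refl (Vec Nat 0) (vnil Nat)) (refl (Vec Nat 0) (vnil Nat))
reduction steps (normal order): 4
started in normal form: no
first redex: a beta-redex


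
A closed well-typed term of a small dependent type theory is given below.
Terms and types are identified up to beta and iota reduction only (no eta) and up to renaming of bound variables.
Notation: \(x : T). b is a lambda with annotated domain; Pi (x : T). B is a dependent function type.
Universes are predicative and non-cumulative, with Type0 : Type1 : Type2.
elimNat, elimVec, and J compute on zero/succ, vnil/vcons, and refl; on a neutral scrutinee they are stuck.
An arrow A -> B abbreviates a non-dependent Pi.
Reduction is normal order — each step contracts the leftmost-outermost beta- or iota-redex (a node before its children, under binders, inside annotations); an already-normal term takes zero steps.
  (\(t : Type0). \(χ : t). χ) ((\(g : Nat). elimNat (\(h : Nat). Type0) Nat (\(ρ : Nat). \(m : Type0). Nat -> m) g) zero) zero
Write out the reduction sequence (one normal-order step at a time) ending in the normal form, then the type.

reduction (normal order):
  (\(t : Type0). \(χ : t). χ) ((\(g : Nat). elimNat (\(h : Nat). Type0) Nat (\(ρ : Nat). \(m : Type0). Nat -> m) g) zero) zero
  ~> (\(t : (\(χ : Nat). elimNat (\(g : Nat). Type0) Nat (\(h : Nat). \(ρ : Type0). Nat -> ρ) χ) zero). t) zero
  ~> zero
the term's type:
  Nat


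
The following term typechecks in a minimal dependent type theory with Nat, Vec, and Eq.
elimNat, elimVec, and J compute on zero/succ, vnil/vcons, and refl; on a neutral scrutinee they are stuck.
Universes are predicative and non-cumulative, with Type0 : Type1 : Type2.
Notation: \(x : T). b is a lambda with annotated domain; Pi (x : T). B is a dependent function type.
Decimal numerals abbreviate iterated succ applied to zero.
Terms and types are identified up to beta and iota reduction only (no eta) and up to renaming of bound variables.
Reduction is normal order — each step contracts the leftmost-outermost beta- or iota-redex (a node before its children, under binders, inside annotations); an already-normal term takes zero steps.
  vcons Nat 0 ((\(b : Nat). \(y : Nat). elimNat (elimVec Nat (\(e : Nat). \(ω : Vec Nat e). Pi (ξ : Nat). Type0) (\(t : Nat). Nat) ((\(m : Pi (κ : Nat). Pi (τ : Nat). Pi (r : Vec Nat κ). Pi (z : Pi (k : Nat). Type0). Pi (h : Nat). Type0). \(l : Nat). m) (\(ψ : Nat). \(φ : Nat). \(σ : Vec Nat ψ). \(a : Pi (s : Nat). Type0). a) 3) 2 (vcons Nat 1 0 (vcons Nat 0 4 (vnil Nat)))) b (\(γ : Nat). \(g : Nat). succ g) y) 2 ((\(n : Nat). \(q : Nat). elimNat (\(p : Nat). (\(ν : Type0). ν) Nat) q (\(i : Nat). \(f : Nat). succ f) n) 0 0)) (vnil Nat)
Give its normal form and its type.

normal form:
  vcons Nat 0 2 (vnil Nat)
the term's type:
  Vec Nat 1


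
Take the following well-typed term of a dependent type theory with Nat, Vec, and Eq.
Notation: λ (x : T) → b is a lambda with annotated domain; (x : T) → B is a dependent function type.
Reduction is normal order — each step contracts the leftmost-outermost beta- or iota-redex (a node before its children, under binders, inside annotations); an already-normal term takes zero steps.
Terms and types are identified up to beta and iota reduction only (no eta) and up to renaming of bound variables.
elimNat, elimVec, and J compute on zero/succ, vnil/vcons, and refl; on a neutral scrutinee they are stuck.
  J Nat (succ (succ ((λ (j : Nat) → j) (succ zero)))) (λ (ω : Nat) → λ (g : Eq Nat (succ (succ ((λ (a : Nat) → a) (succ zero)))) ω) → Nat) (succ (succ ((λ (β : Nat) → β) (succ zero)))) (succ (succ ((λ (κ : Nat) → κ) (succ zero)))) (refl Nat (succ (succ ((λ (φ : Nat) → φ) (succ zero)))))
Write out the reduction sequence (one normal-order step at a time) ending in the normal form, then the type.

normal-order reduction:
  J Nat (succ (succ ((λ (j : Nat) → j) (succ zero)))) (λ (ω : Nat) → λ (g : Eq Nat (succ (succ ((λ (a : Nat) → a) (succ zero)))) ω) → Nat) (succ (succ ((λ (β : Nat) → β) (succ zero)))) (succ (succ ((λ (κ : Nat) → κ) (succ zero)))) (refl Nat (succ (succ ((λ (φ : Nat) → φ) (succ zero)))))
  ~> succ (succ ((λ (j : Nat) → j) (succ zero)))
  ~> succ (succ (succ zero))
inferred type:
  Nat


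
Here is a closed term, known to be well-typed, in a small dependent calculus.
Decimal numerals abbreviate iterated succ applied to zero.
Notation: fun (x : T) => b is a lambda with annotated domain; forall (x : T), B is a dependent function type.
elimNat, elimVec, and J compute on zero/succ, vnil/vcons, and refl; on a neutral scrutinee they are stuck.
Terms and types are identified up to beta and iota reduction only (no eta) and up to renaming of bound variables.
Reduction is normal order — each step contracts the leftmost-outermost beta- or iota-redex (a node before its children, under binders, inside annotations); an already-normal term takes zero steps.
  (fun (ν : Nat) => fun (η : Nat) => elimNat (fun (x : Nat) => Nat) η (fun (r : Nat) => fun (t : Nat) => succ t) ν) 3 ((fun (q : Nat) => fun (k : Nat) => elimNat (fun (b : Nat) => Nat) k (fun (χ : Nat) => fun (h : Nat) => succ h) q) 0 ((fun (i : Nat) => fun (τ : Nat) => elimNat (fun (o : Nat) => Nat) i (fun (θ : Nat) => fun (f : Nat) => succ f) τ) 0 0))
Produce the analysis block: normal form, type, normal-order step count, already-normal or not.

resulting normal form:
  3
the term's type:
  Nat
steps to reach normal form (normal order): 18
term was already normal: no
first redex: a beta-redex


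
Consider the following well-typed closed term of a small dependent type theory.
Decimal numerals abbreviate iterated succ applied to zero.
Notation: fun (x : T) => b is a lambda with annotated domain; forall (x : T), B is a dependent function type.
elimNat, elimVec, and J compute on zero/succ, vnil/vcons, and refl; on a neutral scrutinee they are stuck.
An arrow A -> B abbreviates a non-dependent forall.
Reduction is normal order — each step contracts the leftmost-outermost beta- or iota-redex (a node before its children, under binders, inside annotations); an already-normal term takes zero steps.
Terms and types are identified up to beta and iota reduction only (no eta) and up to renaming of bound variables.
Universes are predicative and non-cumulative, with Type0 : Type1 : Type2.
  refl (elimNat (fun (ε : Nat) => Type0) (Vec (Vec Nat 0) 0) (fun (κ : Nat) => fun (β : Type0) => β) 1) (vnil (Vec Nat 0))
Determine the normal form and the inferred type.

resulting normal form:
  refl (Vec (Vec Nat 0) 0) (vnil (Vec Nat 0))
inferred type:
  Eq (Vec (Vec Nat 0) 0) (vnil (Vec Nat 0)) (vnil (Vec Nat 0))
observation: reduction starts at an elimNat iota-redex, and 4 normal-order steps reach the normal form.


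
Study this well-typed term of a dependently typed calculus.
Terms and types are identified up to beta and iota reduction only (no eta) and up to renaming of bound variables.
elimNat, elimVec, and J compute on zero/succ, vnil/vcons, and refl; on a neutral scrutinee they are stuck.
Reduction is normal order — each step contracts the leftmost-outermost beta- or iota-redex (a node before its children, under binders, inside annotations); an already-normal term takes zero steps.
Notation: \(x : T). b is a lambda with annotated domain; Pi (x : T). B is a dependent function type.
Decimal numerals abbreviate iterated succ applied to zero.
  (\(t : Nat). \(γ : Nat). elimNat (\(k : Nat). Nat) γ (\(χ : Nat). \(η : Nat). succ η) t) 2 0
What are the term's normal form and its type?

reduced normal form:
  2
type:
  Nat


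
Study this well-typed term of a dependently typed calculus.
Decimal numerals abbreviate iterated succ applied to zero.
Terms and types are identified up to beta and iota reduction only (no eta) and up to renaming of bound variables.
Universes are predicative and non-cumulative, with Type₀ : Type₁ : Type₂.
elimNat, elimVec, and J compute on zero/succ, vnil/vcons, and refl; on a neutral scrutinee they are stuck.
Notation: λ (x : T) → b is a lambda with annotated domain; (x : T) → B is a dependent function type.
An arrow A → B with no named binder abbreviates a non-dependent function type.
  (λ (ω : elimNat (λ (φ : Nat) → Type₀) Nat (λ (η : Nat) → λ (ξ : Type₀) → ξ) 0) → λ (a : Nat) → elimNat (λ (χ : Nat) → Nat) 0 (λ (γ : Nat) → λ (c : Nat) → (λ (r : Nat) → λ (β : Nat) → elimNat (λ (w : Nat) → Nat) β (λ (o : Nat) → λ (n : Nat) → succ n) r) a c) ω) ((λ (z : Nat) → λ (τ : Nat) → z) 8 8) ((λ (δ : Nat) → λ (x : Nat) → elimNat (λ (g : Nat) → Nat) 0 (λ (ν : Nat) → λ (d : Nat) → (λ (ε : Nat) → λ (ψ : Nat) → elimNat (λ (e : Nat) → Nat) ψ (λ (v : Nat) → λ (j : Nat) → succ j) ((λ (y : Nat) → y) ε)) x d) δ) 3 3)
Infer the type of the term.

the term's type:
  Nat


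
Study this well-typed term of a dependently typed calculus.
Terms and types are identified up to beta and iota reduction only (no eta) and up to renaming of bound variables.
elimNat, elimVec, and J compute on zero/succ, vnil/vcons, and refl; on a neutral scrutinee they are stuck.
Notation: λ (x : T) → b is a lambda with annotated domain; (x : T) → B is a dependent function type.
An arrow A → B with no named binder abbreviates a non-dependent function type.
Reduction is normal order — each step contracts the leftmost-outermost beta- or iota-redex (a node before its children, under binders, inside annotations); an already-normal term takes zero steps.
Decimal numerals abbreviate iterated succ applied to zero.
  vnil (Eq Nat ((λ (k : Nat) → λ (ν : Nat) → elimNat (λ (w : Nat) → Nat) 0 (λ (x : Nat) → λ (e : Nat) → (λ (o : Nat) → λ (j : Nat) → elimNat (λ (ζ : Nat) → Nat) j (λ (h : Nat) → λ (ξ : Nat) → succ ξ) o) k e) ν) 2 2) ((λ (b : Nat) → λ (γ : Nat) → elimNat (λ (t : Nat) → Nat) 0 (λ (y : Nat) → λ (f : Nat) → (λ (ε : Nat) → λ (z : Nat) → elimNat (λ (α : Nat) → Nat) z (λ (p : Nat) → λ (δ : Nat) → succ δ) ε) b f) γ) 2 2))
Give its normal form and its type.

normal form:
  vnil (Eq Nat 4 4)
type:
  Vec (Eq Nat 4 4) 0
observation: the term reaches its normal form after 54 normal-order steps.


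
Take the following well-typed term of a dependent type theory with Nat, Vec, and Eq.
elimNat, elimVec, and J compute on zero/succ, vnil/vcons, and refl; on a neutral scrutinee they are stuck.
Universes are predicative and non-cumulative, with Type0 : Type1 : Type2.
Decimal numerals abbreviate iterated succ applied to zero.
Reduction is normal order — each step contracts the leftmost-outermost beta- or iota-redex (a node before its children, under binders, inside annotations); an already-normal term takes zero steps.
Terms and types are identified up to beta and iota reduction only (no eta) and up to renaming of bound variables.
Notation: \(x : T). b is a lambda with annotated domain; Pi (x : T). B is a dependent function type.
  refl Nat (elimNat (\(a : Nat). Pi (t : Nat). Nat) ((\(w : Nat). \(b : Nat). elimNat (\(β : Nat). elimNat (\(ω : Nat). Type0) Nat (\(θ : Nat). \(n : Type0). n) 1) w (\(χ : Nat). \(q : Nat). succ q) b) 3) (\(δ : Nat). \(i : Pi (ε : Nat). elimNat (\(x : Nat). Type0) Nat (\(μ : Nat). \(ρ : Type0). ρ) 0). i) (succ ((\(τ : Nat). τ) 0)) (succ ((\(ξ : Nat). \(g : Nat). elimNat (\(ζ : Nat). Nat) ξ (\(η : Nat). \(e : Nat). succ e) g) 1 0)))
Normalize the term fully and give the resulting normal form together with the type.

resulting normal form:
  refl Nat 5
type:
  Eq Nat 5 5
observation: the leftmost-outermost redex is an elimNat iota-redex, and normalization takes 22 steps.


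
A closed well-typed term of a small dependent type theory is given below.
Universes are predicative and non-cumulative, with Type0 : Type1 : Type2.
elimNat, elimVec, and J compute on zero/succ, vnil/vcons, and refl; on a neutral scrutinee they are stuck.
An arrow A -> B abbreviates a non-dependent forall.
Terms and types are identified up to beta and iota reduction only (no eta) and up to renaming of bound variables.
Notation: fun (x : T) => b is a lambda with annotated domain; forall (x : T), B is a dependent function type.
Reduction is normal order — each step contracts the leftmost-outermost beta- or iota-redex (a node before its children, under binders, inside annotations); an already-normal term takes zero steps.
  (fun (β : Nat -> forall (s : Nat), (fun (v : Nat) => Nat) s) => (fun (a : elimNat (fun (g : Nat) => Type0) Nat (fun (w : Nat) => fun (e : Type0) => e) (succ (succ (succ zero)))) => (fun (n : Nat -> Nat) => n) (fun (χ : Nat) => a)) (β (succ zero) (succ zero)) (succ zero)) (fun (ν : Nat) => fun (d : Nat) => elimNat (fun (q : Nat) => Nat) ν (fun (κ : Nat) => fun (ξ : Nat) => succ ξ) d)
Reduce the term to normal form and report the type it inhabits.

resulting normal form:
  succ (succ zero)
type:
  Nat
observation: reduction starts at a beta-redex, and 10 normal-order steps reach the normal form.


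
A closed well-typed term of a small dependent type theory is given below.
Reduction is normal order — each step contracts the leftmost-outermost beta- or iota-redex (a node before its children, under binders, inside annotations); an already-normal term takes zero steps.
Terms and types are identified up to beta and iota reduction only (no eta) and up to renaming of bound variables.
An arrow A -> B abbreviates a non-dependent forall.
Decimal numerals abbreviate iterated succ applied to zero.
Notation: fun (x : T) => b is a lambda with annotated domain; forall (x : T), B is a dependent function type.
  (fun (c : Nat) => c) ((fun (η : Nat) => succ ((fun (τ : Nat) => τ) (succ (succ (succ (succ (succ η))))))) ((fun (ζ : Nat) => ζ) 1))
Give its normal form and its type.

resulting normal form:
  7
the term's type:
  Nat
observation: 4 normal-order steps separate the term from its normal form.


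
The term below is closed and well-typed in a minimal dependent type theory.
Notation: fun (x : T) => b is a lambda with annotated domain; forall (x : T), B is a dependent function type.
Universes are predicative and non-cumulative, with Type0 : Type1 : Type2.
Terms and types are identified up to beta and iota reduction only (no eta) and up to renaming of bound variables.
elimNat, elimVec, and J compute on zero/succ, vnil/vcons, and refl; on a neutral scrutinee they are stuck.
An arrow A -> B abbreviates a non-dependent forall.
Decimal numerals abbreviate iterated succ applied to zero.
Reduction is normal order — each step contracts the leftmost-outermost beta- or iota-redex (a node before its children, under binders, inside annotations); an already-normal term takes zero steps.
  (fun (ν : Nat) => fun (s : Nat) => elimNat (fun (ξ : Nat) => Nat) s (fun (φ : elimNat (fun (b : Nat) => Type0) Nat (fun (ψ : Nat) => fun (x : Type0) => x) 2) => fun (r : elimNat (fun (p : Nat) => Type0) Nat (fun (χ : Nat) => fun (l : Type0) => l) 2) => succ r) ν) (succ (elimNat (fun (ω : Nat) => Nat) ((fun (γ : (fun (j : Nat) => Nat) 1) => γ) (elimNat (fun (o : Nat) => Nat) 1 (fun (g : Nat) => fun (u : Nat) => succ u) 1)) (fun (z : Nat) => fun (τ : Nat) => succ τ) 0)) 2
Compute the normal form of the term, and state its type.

reduced normal form:
  5
inferred type:
  Nat


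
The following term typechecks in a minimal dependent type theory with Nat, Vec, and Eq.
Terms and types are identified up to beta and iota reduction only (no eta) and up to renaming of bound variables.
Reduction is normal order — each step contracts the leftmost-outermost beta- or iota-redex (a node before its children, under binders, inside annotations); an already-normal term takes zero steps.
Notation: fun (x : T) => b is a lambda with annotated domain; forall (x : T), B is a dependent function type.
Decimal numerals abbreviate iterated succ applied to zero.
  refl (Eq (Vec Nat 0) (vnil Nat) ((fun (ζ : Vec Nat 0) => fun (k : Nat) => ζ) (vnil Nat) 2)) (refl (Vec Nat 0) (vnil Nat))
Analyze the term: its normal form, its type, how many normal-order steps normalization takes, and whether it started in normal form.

reduced normal form:
  refl (Eq (Vec Nat 0) (vnil Nat) (vnil Nat)) (refl (Vec Nat 0) (vnil Nat))
inferred type:
  Eq (Eq (Vec Nat 0) (vnil Nat) (vnil Nat)) (refl (Vec Nat 0) (vnil Nat)) (refl (Vec Nat 0) (vnil Nat))
steps to reach normal form (normal order): 2
already normal: no
first contracted redex: a beta-redex


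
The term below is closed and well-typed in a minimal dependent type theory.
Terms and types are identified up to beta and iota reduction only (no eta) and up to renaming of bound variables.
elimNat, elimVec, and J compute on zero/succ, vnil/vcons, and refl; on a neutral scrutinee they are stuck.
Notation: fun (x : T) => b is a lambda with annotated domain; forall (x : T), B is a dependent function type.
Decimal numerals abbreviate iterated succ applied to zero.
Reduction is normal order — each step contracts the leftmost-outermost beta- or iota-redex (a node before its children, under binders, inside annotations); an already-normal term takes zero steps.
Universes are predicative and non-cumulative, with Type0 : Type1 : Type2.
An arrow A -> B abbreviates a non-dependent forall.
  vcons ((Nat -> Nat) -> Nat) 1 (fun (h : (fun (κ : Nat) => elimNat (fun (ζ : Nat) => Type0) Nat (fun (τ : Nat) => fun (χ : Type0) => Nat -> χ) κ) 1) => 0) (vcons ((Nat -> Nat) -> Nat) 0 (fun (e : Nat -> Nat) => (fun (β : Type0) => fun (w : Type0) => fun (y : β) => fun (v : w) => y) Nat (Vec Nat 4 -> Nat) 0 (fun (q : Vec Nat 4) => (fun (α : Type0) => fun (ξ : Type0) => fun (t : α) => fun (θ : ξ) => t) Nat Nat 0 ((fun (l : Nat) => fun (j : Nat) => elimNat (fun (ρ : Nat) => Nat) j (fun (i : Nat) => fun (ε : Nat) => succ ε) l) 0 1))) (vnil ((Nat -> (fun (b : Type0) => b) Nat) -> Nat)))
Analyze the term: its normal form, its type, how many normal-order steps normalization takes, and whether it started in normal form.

reduced normal form:
  vcons ((Nat -> Nat) -> Nat) 1 (fun (h : Nat -> Nat) => 0) (vcons ((Nat -> Nat) -> Nat) 0 (fun (κ : Nat -> Nat) => 0) (vnil ((Nat -> Nat) -> Nat)))
the term's type:
  Vec ((Nat -> Nat) -> Nat) 2
normal-order step count: 10
term was already normal: no
first contracted redex: a beta-redex


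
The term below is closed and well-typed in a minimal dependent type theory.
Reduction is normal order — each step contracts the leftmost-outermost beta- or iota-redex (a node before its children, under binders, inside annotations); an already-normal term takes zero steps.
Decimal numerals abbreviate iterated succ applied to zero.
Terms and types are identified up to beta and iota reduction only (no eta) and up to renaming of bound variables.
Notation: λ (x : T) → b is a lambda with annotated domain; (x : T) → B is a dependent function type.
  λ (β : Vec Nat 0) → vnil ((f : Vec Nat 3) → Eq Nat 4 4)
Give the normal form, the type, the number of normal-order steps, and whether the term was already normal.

normal form:
  λ (β : Vec Nat 0) → vnil ((f : Vec Nat 3) → Eq Nat 4 4)
type:
  (β : Vec Nat 0) → Vec ((f : Vec Nat 3) → Eq Nat 4 4) 0
normal-order step count: 0
term was already normal: yes


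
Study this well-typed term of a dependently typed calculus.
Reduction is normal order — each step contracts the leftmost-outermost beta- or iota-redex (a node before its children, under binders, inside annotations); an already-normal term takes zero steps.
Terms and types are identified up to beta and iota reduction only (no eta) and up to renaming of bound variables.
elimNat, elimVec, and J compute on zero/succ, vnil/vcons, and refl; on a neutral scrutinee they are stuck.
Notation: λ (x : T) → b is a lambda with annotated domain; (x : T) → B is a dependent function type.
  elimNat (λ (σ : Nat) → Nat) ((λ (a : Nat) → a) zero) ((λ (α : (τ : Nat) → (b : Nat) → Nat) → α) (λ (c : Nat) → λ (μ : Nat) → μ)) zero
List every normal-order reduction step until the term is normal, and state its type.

normal-order reduction sequence:
  elimNat (λ (σ : Nat) → Nat) ((λ (a : Nat) → a) zero) ((λ (α : (τ : Nat) → (b : Nat) → Nat) → α) (λ (c : Nat) → λ (μ : Nat) → μ)) zero
  ~> (λ (σ : Nat) → σ) zero
  ~> zero
inferred type:
  Nat


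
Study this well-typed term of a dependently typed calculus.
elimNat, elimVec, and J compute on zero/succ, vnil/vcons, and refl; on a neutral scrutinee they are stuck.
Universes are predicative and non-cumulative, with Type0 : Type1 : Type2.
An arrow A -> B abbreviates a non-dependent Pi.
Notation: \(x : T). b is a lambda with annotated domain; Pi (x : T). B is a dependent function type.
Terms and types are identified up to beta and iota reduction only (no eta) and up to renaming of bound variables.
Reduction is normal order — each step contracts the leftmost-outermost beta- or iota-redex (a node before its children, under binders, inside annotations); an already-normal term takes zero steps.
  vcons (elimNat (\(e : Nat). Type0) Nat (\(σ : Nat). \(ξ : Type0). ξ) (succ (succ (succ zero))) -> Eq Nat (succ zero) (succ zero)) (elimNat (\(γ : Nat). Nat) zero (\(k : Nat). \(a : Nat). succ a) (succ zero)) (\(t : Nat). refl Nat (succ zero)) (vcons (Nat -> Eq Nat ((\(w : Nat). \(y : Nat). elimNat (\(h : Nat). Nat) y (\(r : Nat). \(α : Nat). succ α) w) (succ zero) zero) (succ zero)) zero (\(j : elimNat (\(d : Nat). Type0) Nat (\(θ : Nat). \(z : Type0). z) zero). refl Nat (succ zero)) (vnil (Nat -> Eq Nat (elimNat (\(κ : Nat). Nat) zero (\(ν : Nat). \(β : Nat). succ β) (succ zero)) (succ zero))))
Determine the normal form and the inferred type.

normal form:
  vcons (Nat -> Eq Nat (succ zero) (succ zero)) (succ zero) (\(e : Nat). refl Nat (succ zero)) (vcons (Nat -> Eq Nat (succ zero) (succ zero)) zero (\(σ : Nat). refl Nat (succ zero)) (vnil (Nat -> Eq Nat (succ zero) (succ zero))))
type:
  Vec (Nat -> Eq Nat (succ zero) (succ zero)) (succ (succ zero))
observation: the term reaches its normal form after 25 normal-order steps.


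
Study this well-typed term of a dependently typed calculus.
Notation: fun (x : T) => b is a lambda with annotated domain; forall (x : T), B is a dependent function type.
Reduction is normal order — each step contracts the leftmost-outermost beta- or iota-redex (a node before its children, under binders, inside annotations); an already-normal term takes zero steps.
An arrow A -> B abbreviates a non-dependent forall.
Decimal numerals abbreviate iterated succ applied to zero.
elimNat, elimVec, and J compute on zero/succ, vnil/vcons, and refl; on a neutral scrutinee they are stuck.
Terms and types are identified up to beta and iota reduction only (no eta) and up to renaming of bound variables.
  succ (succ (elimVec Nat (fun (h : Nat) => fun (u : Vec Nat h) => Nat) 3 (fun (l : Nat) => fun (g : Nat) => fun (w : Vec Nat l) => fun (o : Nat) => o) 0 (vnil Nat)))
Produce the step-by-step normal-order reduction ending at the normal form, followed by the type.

normal-order reduction sequence:
  succ (succ (elimVec Nat (fun (h : Nat) => fun (u : Vec Nat h) => Nat) 3 (fun (l : Nat) => fun (g : Nat) => fun (w : Vec Nat l) => fun (o : Nat) => o) 0 (vnil Nat)))
  ~> 5
type:
  Nat


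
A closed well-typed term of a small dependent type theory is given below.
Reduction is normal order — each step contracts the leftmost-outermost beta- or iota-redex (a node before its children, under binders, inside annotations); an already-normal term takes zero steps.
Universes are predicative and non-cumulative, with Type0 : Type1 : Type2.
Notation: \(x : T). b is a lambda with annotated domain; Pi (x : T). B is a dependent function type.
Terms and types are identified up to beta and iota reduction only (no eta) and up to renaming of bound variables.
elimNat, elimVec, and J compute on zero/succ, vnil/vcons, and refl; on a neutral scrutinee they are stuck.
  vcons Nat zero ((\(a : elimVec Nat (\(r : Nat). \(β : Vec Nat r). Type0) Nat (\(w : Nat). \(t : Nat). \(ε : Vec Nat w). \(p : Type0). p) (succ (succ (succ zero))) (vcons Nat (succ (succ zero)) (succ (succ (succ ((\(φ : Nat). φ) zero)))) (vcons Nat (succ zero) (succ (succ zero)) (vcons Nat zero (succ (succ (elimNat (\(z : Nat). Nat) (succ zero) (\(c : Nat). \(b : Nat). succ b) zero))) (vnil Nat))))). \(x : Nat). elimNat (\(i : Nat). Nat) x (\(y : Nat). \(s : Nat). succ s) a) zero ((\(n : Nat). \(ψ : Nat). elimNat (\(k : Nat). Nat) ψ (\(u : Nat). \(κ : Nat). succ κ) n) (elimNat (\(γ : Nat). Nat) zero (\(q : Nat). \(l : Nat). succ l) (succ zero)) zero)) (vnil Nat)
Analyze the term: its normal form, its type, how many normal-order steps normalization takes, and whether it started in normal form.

reduced normal form:
  vcons Nat zero (succ zero) (vnil Nat)
the term's type:
  Vec Nat (succ zero)
steps to reach normal form (normal order): 13
term was already normal: no
first redex: a beta-redex


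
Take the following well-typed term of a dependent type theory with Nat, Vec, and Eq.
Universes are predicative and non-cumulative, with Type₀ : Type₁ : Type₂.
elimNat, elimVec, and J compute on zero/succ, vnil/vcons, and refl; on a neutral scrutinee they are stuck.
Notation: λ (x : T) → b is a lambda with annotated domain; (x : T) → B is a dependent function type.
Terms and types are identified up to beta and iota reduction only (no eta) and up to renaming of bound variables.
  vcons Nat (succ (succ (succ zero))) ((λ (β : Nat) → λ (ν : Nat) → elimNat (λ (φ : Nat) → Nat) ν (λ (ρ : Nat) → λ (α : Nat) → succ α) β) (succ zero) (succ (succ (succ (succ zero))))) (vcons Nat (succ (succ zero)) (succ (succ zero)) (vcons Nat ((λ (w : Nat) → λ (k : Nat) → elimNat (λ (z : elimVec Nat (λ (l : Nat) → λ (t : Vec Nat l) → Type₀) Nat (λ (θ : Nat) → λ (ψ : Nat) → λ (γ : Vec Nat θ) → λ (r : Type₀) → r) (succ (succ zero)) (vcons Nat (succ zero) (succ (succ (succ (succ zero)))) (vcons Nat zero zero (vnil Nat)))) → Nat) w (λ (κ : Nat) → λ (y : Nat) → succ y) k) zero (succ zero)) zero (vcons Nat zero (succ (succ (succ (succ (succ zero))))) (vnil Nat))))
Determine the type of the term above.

type:
  Vec Nat (succ (succ (succ (succ zero))))


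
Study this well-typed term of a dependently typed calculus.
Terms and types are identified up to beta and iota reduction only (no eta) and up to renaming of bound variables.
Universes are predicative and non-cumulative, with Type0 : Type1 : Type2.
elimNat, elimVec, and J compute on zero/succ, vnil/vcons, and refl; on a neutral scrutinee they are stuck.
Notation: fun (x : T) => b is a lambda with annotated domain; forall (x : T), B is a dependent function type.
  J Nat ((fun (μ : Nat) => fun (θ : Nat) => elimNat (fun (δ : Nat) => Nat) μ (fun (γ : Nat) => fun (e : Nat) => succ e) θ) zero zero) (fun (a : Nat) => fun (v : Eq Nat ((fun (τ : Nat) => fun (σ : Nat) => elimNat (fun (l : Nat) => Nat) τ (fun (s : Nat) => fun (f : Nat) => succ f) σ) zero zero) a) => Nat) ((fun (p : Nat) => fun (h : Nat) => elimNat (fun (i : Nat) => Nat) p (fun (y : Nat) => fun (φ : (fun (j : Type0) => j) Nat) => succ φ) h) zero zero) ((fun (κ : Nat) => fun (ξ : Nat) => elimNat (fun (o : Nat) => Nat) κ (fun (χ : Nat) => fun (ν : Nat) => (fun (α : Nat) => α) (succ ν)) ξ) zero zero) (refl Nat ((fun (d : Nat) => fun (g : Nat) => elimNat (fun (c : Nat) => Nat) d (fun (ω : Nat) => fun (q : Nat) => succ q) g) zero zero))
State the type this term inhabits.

type:
  Nat


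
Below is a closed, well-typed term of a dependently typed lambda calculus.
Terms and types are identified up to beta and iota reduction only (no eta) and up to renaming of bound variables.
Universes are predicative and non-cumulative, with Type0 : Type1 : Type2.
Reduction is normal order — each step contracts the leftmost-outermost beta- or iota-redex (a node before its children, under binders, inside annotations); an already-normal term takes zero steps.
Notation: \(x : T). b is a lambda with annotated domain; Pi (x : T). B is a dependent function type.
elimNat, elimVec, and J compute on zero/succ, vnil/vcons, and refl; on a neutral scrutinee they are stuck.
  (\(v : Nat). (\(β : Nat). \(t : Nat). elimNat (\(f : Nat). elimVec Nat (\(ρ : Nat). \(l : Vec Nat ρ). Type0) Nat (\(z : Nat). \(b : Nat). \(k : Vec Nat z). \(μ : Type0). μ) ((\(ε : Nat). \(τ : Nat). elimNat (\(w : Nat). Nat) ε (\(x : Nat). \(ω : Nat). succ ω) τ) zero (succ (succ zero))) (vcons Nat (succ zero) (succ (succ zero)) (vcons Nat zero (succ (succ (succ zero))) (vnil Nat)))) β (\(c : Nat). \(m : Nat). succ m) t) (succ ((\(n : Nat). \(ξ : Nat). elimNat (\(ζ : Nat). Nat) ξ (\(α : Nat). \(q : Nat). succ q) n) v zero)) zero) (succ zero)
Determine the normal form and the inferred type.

reduced normal form:
  succ (succ zero)
inferred type:
  Nat
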